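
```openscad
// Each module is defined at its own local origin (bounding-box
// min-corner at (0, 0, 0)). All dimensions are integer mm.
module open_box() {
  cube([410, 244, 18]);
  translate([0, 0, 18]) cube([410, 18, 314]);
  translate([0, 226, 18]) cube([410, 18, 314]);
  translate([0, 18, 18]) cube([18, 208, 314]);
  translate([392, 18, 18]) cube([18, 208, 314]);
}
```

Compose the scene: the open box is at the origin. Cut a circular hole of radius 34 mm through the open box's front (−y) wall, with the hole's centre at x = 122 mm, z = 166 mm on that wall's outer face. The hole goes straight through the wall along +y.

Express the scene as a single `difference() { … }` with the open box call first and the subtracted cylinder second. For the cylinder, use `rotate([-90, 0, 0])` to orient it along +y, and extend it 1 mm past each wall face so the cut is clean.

difference() {
  open_box();
  translate([122, -1, 166]) rotate([-90, 0, 0]) cylinder(h = 20, r = 34);
}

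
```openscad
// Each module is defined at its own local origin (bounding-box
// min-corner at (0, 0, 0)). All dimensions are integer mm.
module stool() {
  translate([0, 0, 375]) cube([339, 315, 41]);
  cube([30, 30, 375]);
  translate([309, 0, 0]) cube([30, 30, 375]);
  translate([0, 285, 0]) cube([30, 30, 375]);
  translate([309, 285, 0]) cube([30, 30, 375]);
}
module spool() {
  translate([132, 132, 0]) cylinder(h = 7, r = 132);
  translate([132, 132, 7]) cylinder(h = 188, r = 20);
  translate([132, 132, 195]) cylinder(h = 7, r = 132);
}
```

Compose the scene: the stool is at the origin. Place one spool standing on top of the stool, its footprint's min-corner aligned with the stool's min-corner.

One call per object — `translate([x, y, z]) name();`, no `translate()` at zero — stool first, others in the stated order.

stool();
translate([0, 0, 416]) spool();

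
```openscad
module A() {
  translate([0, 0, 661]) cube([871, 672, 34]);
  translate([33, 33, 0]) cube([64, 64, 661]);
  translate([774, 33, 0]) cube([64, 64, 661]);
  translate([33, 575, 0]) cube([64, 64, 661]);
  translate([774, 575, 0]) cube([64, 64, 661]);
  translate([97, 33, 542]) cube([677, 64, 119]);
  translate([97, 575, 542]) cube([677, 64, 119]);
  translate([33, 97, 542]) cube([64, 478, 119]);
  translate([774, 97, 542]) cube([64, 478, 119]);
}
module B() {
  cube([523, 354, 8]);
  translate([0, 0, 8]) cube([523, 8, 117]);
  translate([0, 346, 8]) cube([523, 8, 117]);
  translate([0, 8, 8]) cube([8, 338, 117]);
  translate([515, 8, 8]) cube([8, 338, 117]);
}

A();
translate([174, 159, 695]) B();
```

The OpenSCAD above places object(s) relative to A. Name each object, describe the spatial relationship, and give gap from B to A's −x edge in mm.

A is a table. B is an open box. The open box is on top of the table, centred. The gap from the open box to the table's −x edge is 174 mm.

The open box's min-x is at 174; the table's min-x is 0; gap = 174 mm.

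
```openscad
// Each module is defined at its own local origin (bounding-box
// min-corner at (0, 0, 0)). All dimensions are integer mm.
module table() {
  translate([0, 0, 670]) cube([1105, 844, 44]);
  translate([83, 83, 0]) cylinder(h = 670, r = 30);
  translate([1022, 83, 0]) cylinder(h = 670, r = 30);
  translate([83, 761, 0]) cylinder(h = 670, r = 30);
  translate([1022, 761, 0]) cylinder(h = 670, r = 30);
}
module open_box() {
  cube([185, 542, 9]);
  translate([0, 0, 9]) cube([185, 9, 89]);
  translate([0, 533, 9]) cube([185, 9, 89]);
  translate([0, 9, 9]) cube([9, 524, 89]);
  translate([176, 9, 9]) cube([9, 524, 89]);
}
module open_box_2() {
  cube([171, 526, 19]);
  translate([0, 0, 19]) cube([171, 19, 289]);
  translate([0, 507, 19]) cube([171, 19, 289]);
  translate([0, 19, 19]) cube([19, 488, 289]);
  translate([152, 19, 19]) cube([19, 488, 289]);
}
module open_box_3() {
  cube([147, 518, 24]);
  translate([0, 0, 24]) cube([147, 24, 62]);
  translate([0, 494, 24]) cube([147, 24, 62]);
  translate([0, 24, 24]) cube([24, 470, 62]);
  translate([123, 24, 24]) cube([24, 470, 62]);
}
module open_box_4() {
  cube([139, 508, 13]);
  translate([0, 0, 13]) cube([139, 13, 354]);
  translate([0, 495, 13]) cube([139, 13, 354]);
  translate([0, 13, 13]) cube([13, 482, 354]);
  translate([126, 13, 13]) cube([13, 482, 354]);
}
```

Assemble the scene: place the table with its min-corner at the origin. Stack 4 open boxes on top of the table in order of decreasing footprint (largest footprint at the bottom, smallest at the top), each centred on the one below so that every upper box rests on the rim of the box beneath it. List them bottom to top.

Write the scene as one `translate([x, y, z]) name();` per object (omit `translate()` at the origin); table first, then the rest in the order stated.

table();
translate([460, 151, 714]) open_box();
translate([467, 159, 812]) open_box_2();
translate([479, 163, 1120]) open_box_3();
translate([483, 168, 1206]) open_box_4();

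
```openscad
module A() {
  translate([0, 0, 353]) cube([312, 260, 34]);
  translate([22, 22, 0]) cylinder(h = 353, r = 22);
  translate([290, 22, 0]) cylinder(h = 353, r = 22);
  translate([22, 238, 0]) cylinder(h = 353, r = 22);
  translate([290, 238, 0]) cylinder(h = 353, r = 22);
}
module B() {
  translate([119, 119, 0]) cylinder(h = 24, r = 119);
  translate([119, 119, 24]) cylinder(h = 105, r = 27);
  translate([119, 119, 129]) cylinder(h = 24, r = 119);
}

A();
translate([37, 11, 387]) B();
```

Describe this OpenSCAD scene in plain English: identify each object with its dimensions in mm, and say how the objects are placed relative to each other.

A is a four-legged stool. The seat is 312×260 mm, 34 mm thick, top at z = 387 mm. It stands on four round legs, each 44 mm in diameter, from z = 0 to the seat underside, each leg's axis is inset half a diameter from the nearest pair of seat edges (so the leg's bounding box is flush with the corner).

B is a spool: two coaxial disc flanges of radius 119 mm and thickness 24 mm, joined by a core cylinder of radius 27 mm and height 105 mm. The lower flange rests on z = 0 and the three cylinders share a vertical axis.

The spool is on top of the stool, centred.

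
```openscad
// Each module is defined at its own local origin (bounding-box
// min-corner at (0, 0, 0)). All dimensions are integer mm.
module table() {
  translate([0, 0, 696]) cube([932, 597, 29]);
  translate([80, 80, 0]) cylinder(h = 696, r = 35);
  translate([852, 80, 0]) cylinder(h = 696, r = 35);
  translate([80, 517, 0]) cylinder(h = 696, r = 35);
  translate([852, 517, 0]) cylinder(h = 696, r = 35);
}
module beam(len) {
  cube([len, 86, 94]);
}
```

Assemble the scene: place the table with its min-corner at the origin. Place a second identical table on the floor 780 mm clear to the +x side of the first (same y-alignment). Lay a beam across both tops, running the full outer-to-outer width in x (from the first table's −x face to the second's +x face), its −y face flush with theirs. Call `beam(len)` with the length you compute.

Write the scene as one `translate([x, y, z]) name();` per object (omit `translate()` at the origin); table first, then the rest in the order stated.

table();
translate([1712, 0, 0]) table();
translate([0, 0, 725]) beam(2644);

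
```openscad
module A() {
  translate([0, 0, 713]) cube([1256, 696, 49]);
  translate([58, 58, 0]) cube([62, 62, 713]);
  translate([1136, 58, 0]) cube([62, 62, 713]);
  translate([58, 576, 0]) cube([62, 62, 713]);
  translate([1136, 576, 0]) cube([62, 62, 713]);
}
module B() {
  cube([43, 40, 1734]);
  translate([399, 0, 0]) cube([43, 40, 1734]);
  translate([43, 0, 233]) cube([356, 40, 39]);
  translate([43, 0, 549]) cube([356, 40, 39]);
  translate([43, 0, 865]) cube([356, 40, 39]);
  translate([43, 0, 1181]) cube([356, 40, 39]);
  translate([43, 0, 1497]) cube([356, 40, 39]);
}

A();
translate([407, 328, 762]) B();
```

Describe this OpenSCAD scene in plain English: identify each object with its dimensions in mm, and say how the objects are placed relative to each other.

A is a rectangular dining table. The top is 1256×696×49 mm with its upper surface at z = 762 mm. It stands on four 62×62 mm square legs, each inset 58 mm from the nearest pair of top edges, running from the floor to the underside of the top.

B is a straight ladder. Two 43×40 mm vertical rails, 1734 mm tall, stand 442 mm apart (outside-to-outside) with their front faces coplanar on the −y side. 5 rungs, each 40 mm deep and 39 mm tall, span between the inner faces of the rails, front faces flush with the rails. The lowest rung's underside is at z = 233 mm and rungs are spaced 316 mm apart (underside to underside).

The ladder is on top of the table, centred.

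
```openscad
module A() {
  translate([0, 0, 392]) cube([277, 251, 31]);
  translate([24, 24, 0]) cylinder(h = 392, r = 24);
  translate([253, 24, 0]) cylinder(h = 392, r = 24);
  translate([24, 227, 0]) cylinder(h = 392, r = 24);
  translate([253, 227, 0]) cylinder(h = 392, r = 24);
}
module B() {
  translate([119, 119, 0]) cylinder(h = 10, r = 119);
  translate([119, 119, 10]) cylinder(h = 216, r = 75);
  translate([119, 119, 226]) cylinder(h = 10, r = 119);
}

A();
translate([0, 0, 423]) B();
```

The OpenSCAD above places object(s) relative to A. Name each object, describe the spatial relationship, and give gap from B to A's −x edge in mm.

A is a stool. B is a spool. The spool is on top of the stool. The gap from the spool to the stool's −x edge is 0 mm.

The spool's min-x is at 0; the stool's min-x is 0; gap = 0 mm.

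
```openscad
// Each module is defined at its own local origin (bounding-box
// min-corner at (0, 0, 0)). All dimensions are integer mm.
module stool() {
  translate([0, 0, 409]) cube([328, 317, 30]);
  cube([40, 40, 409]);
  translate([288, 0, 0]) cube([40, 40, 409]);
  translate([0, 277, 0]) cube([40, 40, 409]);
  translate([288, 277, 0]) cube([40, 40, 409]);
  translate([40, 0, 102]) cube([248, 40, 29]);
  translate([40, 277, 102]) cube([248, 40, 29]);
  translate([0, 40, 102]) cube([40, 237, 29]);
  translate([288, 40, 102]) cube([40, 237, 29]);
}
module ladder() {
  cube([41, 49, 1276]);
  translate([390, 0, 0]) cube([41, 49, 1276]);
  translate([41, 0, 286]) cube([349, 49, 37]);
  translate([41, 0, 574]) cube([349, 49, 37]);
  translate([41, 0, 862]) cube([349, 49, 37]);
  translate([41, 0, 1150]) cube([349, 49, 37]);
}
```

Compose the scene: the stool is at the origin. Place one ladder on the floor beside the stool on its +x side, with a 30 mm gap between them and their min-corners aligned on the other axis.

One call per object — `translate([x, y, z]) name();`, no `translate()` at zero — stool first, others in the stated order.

stool();
translate([358, 0, 0]) ladder();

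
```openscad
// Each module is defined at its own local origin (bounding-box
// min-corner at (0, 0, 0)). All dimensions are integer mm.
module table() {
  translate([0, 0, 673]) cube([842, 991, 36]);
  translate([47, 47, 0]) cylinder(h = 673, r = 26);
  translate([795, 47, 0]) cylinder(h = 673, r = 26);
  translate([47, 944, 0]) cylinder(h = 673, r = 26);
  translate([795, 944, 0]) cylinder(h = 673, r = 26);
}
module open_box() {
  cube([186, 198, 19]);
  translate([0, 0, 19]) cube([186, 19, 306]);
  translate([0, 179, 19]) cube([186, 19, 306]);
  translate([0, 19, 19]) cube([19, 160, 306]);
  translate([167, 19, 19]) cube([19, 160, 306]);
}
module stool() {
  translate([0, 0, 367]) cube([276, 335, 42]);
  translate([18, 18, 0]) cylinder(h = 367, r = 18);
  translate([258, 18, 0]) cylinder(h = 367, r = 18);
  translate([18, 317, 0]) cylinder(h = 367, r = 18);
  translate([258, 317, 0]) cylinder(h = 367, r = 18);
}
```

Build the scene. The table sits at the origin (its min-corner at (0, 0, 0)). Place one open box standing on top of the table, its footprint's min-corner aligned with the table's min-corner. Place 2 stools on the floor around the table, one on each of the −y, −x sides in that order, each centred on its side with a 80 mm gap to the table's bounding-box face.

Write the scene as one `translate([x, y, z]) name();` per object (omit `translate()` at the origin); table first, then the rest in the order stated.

table();
translate([0, 0, 709]) open_box();
translate([283, -415, 0]) stool();
translate([-356, 328, 0]) stool();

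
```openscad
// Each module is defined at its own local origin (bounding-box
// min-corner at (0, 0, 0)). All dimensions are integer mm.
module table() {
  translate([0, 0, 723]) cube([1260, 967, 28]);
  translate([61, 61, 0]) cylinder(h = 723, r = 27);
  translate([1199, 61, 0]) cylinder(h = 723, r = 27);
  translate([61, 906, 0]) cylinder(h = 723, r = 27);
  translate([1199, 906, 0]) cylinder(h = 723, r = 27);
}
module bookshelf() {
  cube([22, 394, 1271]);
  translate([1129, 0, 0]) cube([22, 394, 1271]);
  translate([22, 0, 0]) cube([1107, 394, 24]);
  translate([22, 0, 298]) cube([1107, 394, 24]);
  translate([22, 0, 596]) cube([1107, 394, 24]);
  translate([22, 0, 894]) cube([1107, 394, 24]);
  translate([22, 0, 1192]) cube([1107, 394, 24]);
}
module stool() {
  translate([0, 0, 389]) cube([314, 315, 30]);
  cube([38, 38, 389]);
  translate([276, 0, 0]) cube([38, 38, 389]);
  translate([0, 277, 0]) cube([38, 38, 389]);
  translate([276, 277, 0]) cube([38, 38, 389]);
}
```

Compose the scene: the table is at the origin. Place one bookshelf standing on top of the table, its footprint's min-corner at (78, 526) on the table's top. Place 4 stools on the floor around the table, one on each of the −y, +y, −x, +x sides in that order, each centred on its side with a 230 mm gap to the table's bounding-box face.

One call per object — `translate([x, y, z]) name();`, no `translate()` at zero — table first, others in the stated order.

table();
translate([78, 526, 751]) bookshelf();
translate([473, -545, 0]) stool();
translate([473, 1197, 0]) stool();
translate([-544, 326, 0]) stool();
translate([1490, 326, 0]) stool();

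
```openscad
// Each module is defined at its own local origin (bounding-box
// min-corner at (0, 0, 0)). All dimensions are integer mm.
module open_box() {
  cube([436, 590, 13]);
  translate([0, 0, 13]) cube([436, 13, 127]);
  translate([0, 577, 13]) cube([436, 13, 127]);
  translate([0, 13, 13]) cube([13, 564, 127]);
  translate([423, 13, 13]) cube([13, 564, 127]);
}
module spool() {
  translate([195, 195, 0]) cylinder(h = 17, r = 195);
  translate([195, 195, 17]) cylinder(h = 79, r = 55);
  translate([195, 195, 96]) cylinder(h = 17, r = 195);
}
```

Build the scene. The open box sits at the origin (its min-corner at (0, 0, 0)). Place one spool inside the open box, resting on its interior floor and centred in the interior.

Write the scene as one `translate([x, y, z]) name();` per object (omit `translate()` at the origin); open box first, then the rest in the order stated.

open_box();
translate([23, 100, 13]) spool();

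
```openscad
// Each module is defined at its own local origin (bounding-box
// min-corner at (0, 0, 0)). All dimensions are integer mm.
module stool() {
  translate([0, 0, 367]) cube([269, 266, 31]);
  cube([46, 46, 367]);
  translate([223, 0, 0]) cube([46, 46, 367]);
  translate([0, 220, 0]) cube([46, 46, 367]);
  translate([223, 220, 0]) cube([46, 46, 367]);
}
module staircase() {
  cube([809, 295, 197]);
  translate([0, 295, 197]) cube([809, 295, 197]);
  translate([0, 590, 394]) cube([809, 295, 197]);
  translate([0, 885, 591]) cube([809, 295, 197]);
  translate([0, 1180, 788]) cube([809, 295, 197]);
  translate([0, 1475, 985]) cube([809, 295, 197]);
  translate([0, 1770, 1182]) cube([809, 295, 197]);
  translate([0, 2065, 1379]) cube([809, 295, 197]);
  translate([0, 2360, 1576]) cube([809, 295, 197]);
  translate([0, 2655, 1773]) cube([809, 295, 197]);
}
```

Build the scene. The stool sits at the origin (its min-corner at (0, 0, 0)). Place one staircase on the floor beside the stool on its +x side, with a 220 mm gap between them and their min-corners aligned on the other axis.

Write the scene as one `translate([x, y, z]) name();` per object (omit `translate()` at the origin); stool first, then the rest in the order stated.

stool();
translate([489, 0, 0]) staircase();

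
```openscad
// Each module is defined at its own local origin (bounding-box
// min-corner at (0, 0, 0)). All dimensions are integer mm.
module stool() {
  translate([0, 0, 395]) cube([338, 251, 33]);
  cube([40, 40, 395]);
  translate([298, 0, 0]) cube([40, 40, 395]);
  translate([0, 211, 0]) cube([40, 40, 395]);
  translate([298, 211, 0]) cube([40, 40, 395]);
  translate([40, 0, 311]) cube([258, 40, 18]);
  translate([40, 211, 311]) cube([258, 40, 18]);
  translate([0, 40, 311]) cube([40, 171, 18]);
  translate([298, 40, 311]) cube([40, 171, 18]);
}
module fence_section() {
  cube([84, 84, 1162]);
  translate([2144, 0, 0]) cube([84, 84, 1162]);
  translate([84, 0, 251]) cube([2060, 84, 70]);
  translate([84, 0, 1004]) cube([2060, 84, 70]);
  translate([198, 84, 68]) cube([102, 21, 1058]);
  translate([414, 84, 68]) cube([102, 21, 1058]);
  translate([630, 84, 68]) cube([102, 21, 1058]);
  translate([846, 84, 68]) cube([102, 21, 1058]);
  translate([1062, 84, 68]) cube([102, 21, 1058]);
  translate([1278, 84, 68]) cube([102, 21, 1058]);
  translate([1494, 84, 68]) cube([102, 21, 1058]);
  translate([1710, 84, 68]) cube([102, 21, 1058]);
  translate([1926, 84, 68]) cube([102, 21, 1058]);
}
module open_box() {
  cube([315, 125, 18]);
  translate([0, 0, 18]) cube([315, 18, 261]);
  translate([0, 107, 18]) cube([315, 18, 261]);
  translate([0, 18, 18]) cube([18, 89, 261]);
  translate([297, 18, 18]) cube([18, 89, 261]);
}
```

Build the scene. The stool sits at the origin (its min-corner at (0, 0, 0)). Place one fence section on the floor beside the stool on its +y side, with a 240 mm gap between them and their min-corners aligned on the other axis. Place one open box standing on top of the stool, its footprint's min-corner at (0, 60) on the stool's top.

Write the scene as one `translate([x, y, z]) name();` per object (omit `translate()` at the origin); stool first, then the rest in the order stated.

stool();
translate([0, 491, 0]) fence_section();
translate([0, 60, 428]) open_box();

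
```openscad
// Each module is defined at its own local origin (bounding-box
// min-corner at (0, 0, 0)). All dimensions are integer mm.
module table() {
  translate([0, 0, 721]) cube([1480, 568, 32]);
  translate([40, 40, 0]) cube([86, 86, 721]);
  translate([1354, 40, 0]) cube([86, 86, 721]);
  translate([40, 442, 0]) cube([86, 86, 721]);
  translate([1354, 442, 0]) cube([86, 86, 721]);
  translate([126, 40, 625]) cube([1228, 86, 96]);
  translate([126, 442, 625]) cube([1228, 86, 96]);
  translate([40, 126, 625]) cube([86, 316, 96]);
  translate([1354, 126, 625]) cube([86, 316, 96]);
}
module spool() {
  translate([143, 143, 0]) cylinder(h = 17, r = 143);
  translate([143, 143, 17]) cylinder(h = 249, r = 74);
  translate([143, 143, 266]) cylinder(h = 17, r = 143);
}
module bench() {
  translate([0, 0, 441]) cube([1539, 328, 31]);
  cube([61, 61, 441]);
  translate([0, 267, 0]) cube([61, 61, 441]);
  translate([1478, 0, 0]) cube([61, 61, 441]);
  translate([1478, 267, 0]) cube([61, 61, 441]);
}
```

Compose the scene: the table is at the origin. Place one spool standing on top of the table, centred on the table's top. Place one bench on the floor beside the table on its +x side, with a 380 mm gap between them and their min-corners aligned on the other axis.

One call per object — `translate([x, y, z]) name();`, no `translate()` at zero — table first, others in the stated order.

table();
translate([597, 141, 753]) spool();
translate([1860, 0, 0]) bench();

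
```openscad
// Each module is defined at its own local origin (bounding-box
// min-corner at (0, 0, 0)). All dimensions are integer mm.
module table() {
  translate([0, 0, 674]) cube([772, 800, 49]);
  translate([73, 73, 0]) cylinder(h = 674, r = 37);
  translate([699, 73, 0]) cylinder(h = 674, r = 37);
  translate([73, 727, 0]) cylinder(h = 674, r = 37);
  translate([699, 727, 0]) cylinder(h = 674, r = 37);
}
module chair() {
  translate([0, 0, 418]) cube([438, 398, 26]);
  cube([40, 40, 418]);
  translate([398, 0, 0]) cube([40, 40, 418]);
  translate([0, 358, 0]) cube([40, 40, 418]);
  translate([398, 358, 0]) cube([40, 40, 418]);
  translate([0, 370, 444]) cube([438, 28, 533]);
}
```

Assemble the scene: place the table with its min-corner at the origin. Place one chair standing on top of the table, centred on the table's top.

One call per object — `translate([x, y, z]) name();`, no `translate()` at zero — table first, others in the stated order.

table();
translate([167, 201, 723]) chair();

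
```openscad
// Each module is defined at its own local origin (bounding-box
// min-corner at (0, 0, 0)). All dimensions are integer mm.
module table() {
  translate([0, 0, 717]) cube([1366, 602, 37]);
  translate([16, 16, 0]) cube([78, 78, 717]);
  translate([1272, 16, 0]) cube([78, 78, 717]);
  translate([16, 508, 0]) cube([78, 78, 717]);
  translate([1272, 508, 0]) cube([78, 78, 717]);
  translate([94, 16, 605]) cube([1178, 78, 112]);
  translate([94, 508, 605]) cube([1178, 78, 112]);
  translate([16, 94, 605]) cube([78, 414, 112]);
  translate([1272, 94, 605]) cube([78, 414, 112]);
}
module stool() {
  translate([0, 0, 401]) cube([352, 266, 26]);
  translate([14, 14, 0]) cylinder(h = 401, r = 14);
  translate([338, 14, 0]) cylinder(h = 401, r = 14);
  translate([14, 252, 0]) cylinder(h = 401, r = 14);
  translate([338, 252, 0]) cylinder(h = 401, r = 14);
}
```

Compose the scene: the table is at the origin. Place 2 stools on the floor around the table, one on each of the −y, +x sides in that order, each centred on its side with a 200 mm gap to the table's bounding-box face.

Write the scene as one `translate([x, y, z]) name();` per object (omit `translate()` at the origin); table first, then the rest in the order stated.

table();
translate([507, -466, 0]) stool();
translate([1566, 168, 0]) stool();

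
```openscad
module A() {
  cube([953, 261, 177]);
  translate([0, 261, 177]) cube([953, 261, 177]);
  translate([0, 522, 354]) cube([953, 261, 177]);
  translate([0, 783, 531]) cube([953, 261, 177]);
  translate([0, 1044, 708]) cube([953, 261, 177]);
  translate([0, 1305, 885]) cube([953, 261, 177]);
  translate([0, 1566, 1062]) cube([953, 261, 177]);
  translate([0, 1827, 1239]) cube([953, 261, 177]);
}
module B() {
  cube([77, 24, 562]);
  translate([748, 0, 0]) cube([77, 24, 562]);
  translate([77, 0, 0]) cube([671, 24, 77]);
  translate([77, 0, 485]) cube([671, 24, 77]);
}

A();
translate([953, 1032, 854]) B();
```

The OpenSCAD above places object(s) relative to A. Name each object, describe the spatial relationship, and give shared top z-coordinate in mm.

A is a staircase. B is a picture frame. The picture frame is beside the staircase with their tops flush at z = 1416. The shared top z-coordinate is 1416 mm.

Both tops at z = 1416 mm.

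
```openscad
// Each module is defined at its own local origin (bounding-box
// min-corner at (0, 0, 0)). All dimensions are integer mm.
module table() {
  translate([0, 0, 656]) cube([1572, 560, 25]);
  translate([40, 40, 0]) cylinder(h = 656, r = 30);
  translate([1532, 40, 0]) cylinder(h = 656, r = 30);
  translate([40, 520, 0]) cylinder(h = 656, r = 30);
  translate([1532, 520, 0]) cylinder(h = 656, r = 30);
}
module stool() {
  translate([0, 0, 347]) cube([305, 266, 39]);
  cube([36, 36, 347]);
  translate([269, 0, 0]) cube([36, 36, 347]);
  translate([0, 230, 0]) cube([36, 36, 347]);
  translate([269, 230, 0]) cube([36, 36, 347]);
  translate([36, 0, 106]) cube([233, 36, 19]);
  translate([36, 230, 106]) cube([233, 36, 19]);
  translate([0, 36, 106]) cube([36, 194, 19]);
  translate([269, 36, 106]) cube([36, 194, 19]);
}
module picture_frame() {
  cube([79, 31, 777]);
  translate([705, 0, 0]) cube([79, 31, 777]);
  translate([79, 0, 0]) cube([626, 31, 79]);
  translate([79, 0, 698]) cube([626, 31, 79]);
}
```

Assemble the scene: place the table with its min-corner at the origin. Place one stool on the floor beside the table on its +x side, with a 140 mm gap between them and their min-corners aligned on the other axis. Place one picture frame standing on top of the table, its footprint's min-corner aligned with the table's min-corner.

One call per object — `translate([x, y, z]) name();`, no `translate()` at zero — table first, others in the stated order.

table();
translate([1712, 0, 0]) stool();
translate([0, 0, 681]) picture_frame();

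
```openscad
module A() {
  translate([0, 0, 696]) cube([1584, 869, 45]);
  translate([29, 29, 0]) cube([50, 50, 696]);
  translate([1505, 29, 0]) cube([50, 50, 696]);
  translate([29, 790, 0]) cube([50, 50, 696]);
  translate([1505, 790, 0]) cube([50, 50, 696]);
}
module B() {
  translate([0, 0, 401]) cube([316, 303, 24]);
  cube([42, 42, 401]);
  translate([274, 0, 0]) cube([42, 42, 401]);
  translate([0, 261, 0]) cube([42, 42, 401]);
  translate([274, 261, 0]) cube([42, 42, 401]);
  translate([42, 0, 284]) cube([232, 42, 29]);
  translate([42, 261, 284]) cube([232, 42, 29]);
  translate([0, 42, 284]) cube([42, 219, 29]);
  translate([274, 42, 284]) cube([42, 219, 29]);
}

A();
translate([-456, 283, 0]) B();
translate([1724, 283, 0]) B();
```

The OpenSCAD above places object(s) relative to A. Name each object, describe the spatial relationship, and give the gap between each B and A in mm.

Each stool's nearest face is 140 mm from the table's bounding box.

A is a table. B is a stool. Two stools sit around the table at the −x, +x sides. The gap between each stool and the table is 140 mm.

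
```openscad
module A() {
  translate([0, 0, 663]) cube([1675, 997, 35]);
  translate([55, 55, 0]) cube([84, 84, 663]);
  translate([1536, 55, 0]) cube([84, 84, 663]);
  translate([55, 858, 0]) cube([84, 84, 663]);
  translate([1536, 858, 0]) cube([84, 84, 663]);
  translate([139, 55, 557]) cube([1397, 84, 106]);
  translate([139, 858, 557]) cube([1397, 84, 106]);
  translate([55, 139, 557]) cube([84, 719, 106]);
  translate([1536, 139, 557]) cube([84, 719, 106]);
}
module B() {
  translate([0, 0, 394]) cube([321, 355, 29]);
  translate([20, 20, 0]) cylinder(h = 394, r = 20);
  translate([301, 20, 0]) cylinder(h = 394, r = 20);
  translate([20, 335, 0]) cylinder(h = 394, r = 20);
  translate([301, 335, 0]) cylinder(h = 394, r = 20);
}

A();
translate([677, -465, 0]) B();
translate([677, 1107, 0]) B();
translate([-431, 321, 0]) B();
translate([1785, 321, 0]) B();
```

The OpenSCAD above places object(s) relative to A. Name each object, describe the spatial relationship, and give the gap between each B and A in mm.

Each stool's nearest face is 110 mm from the table's bounding box.

A is a table. B is a stool. Four stools sit around the table at the −y, +y, −x, +x sides. The gap between each stool and the table is 110 mm.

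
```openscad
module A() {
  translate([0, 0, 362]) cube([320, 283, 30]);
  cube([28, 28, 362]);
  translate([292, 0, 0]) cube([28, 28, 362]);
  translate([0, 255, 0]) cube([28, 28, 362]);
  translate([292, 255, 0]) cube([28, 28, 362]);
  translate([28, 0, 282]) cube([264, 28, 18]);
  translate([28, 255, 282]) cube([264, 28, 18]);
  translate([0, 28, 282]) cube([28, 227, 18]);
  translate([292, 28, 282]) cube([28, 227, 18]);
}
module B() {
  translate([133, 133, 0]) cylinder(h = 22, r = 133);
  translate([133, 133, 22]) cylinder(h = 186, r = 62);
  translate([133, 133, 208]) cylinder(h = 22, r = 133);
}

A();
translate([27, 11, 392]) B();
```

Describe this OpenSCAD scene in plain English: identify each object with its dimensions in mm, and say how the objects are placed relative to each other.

A is a simple wooden stool: a rectangular seat 320 mm (x) by 283 mm (y), 30 mm thick, top face at z = 392 mm, on four square legs, each 28×28 mm in cross-section. The legs rest on z = 0, each flush with a corner of the seat. Four stretchers, 28 mm wide and 18 mm tall, connect adjacent legs with their undersides at z = 282 mm, each running between the inner faces of the legs it joins and aligned with the legs' outer faces on the other axis.

B is a spool: two coaxial disc flanges of radius 133 mm and thickness 22 mm, joined by a core cylinder of radius 62 mm and height 186 mm. The lower flange rests on z = 0 and the three cylinders share a vertical axis.

The spool is on top of the stool.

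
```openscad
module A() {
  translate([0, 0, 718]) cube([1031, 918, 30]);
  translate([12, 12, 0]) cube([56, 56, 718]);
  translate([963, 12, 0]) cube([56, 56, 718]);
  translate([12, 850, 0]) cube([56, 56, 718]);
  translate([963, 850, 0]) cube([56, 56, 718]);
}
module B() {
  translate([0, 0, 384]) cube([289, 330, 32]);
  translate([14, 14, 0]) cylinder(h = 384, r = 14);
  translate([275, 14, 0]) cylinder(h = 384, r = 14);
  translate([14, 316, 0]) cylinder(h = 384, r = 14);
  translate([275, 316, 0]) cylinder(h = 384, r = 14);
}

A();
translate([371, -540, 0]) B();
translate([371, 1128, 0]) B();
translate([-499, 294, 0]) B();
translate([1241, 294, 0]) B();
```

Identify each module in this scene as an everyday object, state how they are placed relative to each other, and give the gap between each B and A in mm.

A is a table. B is a stool. Four stools sit around the table at the −y, +y, −x, +x sides. The gap between each stool and the table is 210 mm.

Each stool's nearest face is 210 mm from the table's bounding box.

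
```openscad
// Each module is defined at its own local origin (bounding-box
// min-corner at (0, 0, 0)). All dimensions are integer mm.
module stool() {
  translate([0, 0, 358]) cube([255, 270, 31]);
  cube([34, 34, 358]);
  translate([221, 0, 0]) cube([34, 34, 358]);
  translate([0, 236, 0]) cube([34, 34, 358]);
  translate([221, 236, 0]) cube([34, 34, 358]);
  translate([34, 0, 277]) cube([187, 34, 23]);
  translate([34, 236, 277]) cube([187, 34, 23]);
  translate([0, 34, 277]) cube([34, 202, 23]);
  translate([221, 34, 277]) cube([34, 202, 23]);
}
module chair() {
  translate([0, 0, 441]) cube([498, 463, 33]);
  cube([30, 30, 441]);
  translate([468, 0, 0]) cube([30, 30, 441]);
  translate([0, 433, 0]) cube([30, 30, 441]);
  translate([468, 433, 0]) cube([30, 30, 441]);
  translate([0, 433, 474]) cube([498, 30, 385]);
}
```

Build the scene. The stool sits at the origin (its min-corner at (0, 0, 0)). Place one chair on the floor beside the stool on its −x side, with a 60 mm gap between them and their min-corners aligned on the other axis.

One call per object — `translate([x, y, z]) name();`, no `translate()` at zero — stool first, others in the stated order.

stool();
translate([-558, 0, 0]) chair();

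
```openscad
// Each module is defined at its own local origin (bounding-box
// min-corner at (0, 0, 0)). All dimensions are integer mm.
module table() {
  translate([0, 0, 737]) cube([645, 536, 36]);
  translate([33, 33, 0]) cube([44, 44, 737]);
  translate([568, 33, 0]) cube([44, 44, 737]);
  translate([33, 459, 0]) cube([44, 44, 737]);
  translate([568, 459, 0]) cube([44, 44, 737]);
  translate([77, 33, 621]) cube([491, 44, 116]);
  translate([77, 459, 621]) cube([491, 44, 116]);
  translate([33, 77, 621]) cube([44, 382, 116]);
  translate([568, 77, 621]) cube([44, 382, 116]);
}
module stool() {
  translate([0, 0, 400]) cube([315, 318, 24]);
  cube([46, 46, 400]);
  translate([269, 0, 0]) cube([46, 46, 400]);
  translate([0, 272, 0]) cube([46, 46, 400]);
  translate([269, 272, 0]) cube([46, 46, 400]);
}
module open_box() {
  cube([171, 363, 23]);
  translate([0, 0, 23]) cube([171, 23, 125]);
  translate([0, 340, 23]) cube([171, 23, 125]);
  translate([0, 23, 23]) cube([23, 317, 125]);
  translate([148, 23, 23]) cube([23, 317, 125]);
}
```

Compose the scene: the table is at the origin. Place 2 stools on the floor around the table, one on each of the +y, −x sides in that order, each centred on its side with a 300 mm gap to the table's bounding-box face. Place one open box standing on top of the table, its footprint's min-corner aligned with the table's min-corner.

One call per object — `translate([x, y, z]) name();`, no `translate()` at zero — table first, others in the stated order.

table();
translate([165, 836, 0]) stool();
translate([-615, 109, 0]) stool();
translate([0, 0, 773]) open_box();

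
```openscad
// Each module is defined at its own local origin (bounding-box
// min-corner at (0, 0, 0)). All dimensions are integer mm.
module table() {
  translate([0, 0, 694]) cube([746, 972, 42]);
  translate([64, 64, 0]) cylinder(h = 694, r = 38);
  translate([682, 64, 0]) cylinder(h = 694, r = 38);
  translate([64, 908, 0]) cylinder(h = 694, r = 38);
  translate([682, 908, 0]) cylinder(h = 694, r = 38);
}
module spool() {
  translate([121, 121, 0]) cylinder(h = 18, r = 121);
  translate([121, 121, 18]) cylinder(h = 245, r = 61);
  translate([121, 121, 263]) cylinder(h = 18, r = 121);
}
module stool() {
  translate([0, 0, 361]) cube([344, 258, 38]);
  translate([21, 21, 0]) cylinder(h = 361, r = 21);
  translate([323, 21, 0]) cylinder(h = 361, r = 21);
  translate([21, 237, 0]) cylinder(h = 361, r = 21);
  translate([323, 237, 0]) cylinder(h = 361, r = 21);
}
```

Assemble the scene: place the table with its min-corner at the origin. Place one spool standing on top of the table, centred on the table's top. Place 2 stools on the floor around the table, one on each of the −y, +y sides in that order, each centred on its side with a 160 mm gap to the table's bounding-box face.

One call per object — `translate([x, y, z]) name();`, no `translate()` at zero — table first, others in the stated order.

table();
translate([252, 365, 736]) spool();
translate([201, -418, 0]) stool();
translate([201, 1132, 0]) stool();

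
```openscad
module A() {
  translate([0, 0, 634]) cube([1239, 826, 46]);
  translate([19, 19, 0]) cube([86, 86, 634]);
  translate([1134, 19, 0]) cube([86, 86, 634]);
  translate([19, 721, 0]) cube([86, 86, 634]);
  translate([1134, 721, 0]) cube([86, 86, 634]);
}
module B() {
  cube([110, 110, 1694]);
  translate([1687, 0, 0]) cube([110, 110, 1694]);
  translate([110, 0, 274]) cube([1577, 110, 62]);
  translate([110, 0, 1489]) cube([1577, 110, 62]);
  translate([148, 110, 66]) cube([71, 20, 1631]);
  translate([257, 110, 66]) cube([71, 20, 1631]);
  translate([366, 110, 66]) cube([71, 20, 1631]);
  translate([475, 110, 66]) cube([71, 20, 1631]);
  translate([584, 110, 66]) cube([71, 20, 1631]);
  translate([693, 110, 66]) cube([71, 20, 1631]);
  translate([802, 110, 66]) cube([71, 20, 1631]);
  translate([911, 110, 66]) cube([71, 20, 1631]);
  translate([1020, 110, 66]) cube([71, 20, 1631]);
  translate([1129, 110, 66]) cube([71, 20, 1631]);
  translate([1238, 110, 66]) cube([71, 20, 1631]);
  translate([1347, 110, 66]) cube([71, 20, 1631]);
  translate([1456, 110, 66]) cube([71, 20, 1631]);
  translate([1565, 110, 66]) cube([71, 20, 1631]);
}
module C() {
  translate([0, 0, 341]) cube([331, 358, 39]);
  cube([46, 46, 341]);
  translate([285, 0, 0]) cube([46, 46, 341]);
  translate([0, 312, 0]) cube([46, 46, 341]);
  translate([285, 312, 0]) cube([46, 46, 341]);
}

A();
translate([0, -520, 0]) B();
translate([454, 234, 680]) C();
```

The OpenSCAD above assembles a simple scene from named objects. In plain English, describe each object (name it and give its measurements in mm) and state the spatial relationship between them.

A is a rectangular dining table. The top is 1239×826×46 mm with its upper surface at z = 680 mm. It stands on four 86×86 mm square legs, each inset 19 mm from the nearest pair of top edges, running from the floor to the underside of the top.

B is a fence section. Two 110×110 mm posts, 1694 mm tall, stand on the floor with a clear span of 1577 mm between their inner faces. Two horizontal rails of 110×62 mm section span the gap between the posts with their undersides at z = 274 mm and z = 1489 mm, flush with the posts' −y face. 14 pickets, each 71 mm wide, 20 mm thick and 1631 mm tall, are fixed to the +y face of the rails with their bottoms at z = 66 mm, evenly spaced across the span with equal gaps (rounded down to the nearest mm) at the −x end and between each pair — any rounding remainder accumulates at the +x end.

C is a four-legged stool. The seat is 331×358 mm, 39 mm thick, top at z = 380 mm. It stands on four square legs, each 46×46 mm in cross-section, from z = 0 to the seat underside, each flush with a corner of the seat.

The fence section is on the floor beside the table on its −y side. The stool is on top of the table, centred.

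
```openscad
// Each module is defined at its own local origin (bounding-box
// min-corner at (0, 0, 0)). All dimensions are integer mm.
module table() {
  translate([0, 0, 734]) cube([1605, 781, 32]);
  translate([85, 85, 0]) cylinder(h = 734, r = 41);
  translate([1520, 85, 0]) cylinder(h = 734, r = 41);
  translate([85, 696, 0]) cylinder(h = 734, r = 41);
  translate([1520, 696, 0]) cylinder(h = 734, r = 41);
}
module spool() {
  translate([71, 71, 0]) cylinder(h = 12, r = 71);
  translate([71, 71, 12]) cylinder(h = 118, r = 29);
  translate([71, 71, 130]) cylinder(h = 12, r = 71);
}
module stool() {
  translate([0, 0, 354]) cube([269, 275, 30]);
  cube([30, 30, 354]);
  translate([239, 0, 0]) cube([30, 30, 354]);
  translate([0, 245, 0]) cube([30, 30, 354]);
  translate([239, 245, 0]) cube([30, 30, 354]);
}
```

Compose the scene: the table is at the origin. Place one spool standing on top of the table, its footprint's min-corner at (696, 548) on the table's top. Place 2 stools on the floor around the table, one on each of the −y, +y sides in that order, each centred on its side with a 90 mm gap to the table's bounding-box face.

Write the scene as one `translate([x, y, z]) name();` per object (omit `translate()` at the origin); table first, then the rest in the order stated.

table();
translate([696, 548, 766]) spool();
translate([668, -365, 0]) stool();
translate([668, 871, 0]) stool();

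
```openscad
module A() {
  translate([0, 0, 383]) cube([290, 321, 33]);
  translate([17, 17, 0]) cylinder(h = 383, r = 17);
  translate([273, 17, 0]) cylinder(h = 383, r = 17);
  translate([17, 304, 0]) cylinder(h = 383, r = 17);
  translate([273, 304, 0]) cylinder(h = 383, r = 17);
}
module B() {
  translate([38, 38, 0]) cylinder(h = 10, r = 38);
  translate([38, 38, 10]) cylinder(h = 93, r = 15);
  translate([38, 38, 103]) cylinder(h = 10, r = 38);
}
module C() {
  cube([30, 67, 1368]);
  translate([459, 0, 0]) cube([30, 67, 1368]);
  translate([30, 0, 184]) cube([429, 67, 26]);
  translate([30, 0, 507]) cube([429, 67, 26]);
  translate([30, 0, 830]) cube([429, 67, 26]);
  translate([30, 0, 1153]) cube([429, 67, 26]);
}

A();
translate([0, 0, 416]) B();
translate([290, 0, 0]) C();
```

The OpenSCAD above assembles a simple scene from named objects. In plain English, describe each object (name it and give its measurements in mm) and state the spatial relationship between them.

A is a four-legged stool. The seat is a 290×321×33 mm slab whose top surface is at z = 416 mm; four round legs, each 34 mm in diameter, run from the floor (z = 0) to the underside of the seat, each leg's axis is inset half a diameter from the nearest pair of seat edges (so the leg's bounding box is flush with the corner).

B is a spool: two coaxial disc flanges of radius 38 mm and thickness 10 mm, joined by a core cylinder of radius 15 mm and height 93 mm. The lower flange rests on z = 0 and the three cylinders share a vertical axis.

C is a straight ladder. Two 30×67 mm vertical rails, 1368 mm tall, stand 489 mm apart (outside-to-outside) with their front faces coplanar on the −y side. 4 rungs, each 67 mm deep and 26 mm tall, span between the inner faces of the rails, front faces flush with the rails. The lowest rung's underside is at z = 184 mm and rungs are spaced 323 mm apart (underside to underside).

The spool is on top of the stool. The ladder is against the stool's +x side, with their −y faces flush.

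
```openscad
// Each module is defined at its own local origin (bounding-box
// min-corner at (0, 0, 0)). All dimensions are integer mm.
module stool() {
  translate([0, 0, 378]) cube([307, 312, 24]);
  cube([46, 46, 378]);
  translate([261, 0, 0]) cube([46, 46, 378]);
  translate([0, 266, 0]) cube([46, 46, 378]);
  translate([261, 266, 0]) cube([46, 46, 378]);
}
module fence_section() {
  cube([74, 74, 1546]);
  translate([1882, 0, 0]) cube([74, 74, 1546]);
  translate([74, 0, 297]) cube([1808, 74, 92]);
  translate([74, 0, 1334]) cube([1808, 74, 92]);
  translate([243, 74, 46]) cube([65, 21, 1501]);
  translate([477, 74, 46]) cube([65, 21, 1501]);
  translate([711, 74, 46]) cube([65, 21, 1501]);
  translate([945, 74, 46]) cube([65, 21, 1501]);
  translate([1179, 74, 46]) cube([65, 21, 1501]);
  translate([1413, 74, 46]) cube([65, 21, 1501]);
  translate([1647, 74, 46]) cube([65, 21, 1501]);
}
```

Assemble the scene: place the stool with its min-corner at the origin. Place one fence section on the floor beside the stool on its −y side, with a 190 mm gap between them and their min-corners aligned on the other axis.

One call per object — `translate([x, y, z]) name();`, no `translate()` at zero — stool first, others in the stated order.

stool();
translate([0, -285, 0]) fence_section();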